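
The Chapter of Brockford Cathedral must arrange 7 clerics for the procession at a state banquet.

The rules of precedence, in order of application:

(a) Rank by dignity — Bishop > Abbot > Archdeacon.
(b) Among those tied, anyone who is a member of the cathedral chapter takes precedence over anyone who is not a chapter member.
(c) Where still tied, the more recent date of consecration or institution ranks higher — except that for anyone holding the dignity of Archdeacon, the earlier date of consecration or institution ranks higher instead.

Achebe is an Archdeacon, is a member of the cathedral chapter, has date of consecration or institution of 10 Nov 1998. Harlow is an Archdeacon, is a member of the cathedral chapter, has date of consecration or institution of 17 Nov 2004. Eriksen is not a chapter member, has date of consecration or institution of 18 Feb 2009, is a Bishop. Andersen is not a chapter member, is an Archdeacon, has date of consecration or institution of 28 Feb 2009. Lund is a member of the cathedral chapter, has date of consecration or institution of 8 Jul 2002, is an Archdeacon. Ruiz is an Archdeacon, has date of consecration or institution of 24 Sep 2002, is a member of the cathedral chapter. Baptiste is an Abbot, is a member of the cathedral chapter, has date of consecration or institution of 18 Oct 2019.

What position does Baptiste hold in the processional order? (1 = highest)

By dignity: Eriksen (Bishop); then Baptiste (Abbot); then Achebe, Lund, Ruiz, Harlow and Andersen (Archdeacon).
Among Achebe, Lund, Ruiz, Harlow and Andersen, a member of the cathedral chapter before not a chapter member: Achebe, Lund, Ruiz and Harlow (a member of the cathedral chapter) before Andersen (not a chapter member).
Among Achebe, Lund, Ruiz and Harlow, by date of consecration or institution (earlier first) (reversed rule for this group): Achebe (10 Nov 1998) before Lund (8 Jul 2002) before Ruiz (24 Sep 2002) before Harlow (17 Nov 2004).
Order: Eriksen, Baptiste, Achebe, Lund, Ruiz, Harlow, Andersen. So position 2.

2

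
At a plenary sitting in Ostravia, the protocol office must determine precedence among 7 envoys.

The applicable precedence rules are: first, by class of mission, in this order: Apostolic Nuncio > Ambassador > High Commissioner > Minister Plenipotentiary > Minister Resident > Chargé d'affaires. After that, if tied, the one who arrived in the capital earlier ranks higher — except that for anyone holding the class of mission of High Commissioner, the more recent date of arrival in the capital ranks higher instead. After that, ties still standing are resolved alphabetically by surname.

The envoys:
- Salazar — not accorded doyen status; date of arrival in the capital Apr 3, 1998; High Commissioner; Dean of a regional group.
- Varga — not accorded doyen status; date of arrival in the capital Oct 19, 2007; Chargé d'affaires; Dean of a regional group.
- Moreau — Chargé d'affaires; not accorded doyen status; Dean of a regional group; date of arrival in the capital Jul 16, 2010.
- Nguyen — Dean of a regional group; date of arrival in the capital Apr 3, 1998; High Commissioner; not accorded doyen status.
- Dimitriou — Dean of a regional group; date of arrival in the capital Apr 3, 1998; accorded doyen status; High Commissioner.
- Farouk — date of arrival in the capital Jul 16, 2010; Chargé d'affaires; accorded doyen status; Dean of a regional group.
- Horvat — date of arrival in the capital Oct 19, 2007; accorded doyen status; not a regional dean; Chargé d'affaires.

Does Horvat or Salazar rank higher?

Salazar

By class of mission: Dimitriou, Nguyen and Salazar (High Commissioner); then Horvat, Varga, Farouk and Moreau (Chargé d'affaires).
Dimitriou, Nguyen and Salazar all have date of arrival in the capital Apr 3, 1998, so the next rule applies.
Among Dimitriou, Nguyen and Salazar, alphabetically by surname: Dimitriou before Nguyen before Salazar.
Among Horvat, Varga, Farouk and Moreau, by date of arrival in the capital (earlier first): Horvat and Varga (Oct 19, 2007) before Farouk and Moreau (Jul 16, 2010).
Among Horvat and Varga, alphabetically by surname: Horvat before Varga.
Among Farouk and Moreau, alphabetically by surname: Farouk before Moreau.
So Salazar takes precedence.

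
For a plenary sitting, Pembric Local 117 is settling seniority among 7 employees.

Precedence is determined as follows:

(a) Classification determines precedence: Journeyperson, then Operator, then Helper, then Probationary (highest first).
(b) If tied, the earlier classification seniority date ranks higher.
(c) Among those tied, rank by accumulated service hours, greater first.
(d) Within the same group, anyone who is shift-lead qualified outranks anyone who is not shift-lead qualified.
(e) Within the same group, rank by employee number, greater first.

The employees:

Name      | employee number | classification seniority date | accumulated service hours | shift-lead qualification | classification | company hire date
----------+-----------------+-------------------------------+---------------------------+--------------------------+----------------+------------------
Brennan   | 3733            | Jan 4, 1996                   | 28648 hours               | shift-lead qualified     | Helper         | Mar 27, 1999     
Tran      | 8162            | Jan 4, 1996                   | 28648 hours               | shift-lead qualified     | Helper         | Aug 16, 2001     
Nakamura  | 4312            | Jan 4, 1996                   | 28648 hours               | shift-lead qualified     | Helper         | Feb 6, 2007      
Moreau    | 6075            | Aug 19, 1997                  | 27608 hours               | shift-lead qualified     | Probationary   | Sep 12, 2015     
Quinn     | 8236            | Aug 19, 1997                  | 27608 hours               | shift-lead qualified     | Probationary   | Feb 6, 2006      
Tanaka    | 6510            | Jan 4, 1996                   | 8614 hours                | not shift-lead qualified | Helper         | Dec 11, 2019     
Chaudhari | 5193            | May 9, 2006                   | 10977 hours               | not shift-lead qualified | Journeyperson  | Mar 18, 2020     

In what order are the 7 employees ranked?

Chaudhari, Tran, Nakamura, Brennan, Tanaka, Quinn, Moreau

By classification: Chaudhari (Journeyperson); then Tran, Nakamura, Brennan and Tanaka (Helper); then Quinn and Moreau (Probationary).
Tran, Nakamura, Brennan and Tanaka all have classification seniority date Jan 4, 1996, so the next rule applies.
Among Tran, Nakamura, Brennan and Tanaka, by accumulated service hours (higher first): Tran, Nakamura and Brennan (28648 hours) before Tanaka (8614 hours).
Tran, Nakamura and Brennan are each shift-lead qualified, so the next rule applies.
Among Tran, Nakamura and Brennan, by employee number (higher first): Tran (8162) before Nakamura (4312) before Brennan (3733).
Quinn and Moreau both have classification seniority date Aug 19, 1997, so the next rule applies.
Quinn and Moreau both have accumulated service hours 27608 hours, so the next rule applies.
Quinn and Moreau are each shift-lead qualified, so the next rule applies.
Among Quinn and Moreau, by employee number (higher first): Quinn (8236) before Moreau (6075).
Full order: Chaudhari, Tran, Nakamura, Brennan, Tanaka, Quinn, Moreau.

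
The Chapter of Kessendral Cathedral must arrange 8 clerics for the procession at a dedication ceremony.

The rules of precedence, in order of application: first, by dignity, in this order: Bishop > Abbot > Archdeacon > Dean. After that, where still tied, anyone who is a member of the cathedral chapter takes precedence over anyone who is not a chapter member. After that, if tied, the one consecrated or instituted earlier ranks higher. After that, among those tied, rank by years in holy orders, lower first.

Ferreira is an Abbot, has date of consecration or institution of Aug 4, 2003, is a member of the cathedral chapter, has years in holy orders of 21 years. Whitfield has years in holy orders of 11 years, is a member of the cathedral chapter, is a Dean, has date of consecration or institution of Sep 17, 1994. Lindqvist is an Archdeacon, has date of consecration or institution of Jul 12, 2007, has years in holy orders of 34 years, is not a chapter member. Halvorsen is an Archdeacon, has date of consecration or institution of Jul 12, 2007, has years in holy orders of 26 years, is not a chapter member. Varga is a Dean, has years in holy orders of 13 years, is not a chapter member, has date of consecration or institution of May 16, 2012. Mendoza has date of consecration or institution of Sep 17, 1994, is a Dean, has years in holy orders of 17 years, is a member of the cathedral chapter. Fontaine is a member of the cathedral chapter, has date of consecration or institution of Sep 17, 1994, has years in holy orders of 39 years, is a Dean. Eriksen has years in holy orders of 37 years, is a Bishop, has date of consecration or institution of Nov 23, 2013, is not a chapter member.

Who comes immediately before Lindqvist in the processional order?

By dignity: Eriksen (Bishop); then Ferreira (Abbot); then Halvorsen and Lindqvist (Archdeacon); then Whitfield, Mendoza, Fontaine and Varga (Dean).
Halvorsen and Lindqvist are each not a chapter member, so the next rule applies.
Halvorsen and Lindqvist both have date of consecration or institution Jul 12, 2007, so the next rule applies.
Among Halvorsen and Lindqvist, by years in holy orders (lower first): Halvorsen (26 years) before Lindqvist (34 years).
Among Whitfield, Mendoza, Fontaine and Varga, a member of the cathedral chapter before not a chapter member: Whitfield, Mendoza and Fontaine (a member of the cathedral chapter) before Varga (not a chapter member).
Whitfield, Mendoza and Fontaine all have date of consecration or institution Sep 17, 1994, so the next rule applies.
Among Whitfield, Mendoza and Fontaine, by years in holy orders (lower first): Whitfield (11 years) before Mendoza (17 years) before Fontaine (39 years).
Order: Eriksen, Ferreira, Halvorsen, Lindqvist, Whitfield, Mendoza, Fontaine, Varga.

Halvorsen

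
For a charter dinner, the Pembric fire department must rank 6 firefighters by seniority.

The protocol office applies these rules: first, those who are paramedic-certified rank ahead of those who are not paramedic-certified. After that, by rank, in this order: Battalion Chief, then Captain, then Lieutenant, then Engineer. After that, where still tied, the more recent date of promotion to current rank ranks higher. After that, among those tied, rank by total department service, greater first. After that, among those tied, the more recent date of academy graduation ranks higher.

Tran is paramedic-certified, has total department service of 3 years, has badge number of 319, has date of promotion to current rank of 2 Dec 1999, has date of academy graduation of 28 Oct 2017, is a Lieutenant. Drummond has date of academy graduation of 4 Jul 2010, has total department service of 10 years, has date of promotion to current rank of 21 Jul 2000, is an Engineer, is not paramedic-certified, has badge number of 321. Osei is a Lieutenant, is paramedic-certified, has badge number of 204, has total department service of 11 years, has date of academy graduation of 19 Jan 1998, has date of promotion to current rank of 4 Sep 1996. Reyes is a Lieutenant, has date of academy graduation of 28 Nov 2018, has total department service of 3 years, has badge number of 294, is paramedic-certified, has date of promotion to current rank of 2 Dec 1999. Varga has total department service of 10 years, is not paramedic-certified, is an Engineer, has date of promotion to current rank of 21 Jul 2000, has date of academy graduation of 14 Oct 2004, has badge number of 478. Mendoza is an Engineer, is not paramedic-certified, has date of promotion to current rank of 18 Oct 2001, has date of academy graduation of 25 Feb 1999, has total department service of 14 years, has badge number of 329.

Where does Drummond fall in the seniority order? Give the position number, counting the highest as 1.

By the first rule: Reyes, Tran and Osei (each paramedic-certified); then Mendoza, Drummond and Varga (each not paramedic-certified).
Reyes, Tran and Osei are each Lieutenant, so the next rule applies.
Among Reyes, Tran and Osei, by date of promotion to current rank (later first): Reyes and Tran (2 Dec 1999) before Osei (4 Sep 1996).
Reyes and Tran both have total department service 3 years, so the next rule applies.
Among Reyes and Tran, by date of academy graduation (later first): Reyes (28 Nov 2018) before Tran (28 Oct 2017).
Mendoza, Drummond and Varga are each Engineer, so the next rule applies.
Among Mendoza, Drummond and Varga, by date of promotion to current rank (later first): Mendoza (18 Oct 2001) before Drummond and Varga (21 Jul 2000).
Drummond and Varga both have total department service 10 years, so the next rule applies.
Among Drummond and Varga, by date of academy graduation (later first): Drummond (4 Jul 2010) before Varga (14 Oct 2004).
Order: Reyes, Tran, Osei, Mendoza, Drummond, Varga. So position 5.

5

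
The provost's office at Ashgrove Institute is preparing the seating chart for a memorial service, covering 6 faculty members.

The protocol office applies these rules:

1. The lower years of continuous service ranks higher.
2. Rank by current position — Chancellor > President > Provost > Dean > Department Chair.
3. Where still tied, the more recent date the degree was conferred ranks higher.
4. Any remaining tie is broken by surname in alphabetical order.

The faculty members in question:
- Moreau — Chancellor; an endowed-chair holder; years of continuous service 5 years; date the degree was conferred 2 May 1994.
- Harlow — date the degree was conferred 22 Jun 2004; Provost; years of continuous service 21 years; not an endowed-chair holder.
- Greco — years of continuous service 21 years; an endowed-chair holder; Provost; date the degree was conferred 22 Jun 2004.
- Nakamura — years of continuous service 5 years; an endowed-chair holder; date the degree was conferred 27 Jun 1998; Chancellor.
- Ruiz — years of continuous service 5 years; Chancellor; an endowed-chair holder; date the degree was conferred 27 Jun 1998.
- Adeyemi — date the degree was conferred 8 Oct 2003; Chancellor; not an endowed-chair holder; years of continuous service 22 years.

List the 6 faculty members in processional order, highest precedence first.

Nakamura, Ruiz, Moreau, Greco, Harlow, Adeyemi

By years of continuous service (lower first): Nakamura, Ruiz and Moreau (each 5 years); then Greco and Harlow (both 21 years); then Adeyemi (22 years).
Nakamura, Ruiz and Moreau are each Chancellor, so the next rule applies.
Among Nakamura, Ruiz and Moreau, by date the degree was conferred (later first): Nakamura and Ruiz (27 Jun 1998) before Moreau (2 May 1994).
Among Nakamura and Ruiz, alphabetically by surname: Nakamura before Ruiz.
Greco and Harlow are each Provost, so the next rule applies.
Greco and Harlow both have date the degree was conferred 22 Jun 2004, so the next rule applies.
Among Greco and Harlow, alphabetically by surname: Greco before Harlow.
Full order: Nakamura, Ruiz, Moreau, Greco, Harlow, Adeyemi.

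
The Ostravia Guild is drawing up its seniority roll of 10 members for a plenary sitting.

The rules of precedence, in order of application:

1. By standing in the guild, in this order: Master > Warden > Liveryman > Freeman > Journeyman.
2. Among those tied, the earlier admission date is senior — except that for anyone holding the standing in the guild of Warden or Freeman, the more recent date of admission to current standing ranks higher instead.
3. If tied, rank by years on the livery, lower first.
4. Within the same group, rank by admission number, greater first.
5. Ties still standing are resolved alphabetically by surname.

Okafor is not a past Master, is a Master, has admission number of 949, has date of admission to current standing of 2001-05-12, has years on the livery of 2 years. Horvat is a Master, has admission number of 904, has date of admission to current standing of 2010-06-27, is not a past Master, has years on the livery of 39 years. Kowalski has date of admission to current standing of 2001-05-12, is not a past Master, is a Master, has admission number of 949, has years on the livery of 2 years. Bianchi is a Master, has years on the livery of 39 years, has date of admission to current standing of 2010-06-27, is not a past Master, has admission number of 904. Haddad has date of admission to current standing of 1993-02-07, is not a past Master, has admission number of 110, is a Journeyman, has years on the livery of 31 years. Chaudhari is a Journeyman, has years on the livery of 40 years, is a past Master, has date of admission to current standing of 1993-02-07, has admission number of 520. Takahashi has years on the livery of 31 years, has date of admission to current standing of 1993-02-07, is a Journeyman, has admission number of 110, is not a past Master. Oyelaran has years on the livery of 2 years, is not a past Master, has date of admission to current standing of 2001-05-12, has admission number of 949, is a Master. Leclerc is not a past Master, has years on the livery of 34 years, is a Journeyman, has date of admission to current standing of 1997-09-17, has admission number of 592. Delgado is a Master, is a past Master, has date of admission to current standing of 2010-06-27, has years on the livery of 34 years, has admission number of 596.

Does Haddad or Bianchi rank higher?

Bianchi

By standing in the guild: Kowalski, Okafor, Oyelaran, Delgado, Bianchi and Horvat (Master); then Haddad, Takahashi, Chaudhari and Leclerc (Journeyman).
Among Kowalski, Okafor, Oyelaran, Delgado, Bianchi and Horvat, by date of admission to current standing (earlier first): Kowalski, Okafor and Oyelaran (2001-05-12) before Delgado, Bianchi and Horvat (2010-06-27).
Kowalski, Okafor and Oyelaran all have years on the livery 2 years, so the next rule applies.
Kowalski, Okafor and Oyelaran all have admission number 949, so the next rule applies.
Among Kowalski, Okafor and Oyelaran, alphabetically by surname: Kowalski before Okafor before Oyelaran.
Among Delgado, Bianchi and Horvat, by years on the livery (lower first): Delgado (34 years) before Bianchi and Horvat (39 years).
Bianchi and Horvat both have admission number 904, so the next rule applies.
Among Bianchi and Horvat, alphabetically by surname: Bianchi before Horvat.
Among Haddad, Takahashi, Chaudhari and Leclerc, by date of admission to current standing (earlier first): Haddad, Takahashi and Chaudhari (1993-02-07) before Leclerc (1997-09-17).
Among Haddad, Takahashi and Chaudhari, by years on the livery (lower first): Haddad and Takahashi (31 years) before Chaudhari (40 years).
Haddad and Takahashi both have admission number 110, so the next rule applies.
Among Haddad and Takahashi, alphabetically by surname: Haddad before Takahashi.
So Bianchi takes precedence.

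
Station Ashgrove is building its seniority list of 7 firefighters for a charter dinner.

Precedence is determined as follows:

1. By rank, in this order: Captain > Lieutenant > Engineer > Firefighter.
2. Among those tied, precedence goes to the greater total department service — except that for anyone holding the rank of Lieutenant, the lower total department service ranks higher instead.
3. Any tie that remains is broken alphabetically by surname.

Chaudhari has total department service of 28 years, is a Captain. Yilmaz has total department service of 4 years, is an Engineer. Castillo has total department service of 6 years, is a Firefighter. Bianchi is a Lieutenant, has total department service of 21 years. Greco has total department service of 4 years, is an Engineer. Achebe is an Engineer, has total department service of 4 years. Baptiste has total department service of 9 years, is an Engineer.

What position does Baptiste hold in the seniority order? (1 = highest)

3

By rank: Chaudhari (Captain); then Bianchi (Lieutenant); then Baptiste, Achebe, Greco and Yilmaz (Engineer); then Castillo (Firefighter).
Among Baptiste, Achebe, Greco and Yilmaz, by total department service (higher first): Baptiste (9 years) before Achebe, Greco and Yilmaz (4 years).
Among Achebe, Greco and Yilmaz, alphabetically by surname: Achebe before Greco before Yilmaz.
Order: Chaudhari, Bianchi, Baptiste, Achebe, Greco, Yilmaz, Castillo. So position 3.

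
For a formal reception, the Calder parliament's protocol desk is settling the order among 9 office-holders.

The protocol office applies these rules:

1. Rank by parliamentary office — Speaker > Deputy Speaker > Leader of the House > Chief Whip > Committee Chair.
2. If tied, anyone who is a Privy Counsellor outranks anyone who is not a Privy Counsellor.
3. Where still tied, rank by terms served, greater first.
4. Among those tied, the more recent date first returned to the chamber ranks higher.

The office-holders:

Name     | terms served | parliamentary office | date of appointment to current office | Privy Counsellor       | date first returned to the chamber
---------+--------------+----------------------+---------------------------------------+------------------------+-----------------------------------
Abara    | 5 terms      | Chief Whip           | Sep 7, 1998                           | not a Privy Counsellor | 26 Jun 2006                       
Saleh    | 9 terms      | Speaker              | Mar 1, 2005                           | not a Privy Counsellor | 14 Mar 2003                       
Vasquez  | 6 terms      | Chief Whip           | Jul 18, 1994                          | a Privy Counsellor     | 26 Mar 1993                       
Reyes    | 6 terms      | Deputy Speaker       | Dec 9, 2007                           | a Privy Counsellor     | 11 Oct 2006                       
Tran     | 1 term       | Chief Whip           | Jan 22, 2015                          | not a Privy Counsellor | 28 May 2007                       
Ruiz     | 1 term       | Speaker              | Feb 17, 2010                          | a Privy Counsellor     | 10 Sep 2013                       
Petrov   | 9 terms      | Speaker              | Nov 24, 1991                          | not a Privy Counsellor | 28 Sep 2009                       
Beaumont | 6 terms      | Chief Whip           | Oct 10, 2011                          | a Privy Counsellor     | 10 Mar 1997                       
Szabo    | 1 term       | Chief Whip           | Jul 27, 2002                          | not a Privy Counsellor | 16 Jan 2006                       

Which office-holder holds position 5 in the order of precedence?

Beaumont

By parliamentary office: Ruiz, Petrov and Saleh (Speaker); then Reyes (Deputy Speaker); then Beaumont, Vasquez, Abara, Tran and Szabo (Chief Whip).
Among Ruiz, Petrov and Saleh, a Privy Counsellor before not a Privy Counsellor: Ruiz (a Privy Counsellor) before Petrov and Saleh (not a Privy Counsellor).
Petrov and Saleh both have terms served 9 terms, so the next rule applies.
Among Petrov and Saleh, by date first returned to the chamber (later first): Petrov (28 Sep 2009) before Saleh (14 Mar 2003).
Among Beaumont, Vasquez, Abara, Tran and Szabo, a Privy Counsellor before not a Privy Counsellor: Beaumont and Vasquez (a Privy Counsellor) before Abara, Tran and Szabo (not a Privy Counsellor).
Beaumont and Vasquez both have terms served 6 terms, so the next rule applies.
Among Beaumont and Vasquez, by date first returned to the chamber (later first): Beaumont (10 Mar 1997) before Vasquez (26 Mar 1993).
Among Abara, Tran and Szabo, by terms served (higher first): Abara (5 terms) before Tran and Szabo (1 term).
Among Tran and Szabo, by date first returned to the chamber (later first): Tran (28 May 2007) before Szabo (16 Jan 2006).
Order: Ruiz, Petrov, Saleh, Reyes, Beaumont, Vasquez, Abara, Tran, Szabo.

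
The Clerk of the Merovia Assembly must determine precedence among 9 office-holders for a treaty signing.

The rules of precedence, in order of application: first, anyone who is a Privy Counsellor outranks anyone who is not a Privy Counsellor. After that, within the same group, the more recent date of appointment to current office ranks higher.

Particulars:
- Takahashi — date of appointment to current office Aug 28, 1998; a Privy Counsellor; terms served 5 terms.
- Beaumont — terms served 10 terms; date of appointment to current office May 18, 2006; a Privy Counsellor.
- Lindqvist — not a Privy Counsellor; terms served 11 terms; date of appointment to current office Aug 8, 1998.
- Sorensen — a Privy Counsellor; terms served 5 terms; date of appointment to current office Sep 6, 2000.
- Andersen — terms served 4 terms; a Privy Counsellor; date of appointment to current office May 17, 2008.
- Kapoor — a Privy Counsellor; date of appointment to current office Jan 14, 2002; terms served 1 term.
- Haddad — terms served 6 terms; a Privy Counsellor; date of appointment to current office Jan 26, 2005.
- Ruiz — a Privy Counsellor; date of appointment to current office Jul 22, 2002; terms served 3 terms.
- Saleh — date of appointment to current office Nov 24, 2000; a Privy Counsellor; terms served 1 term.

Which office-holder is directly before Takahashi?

Sorensen

By the first rule: Andersen, Beaumont, Haddad, Ruiz, Kapoor, Saleh, Sorensen and Takahashi (each a Privy Counsellor); then Lindqvist (not a Privy Counsellor).
Among Andersen, Beaumont, Haddad, Ruiz, Kapoor, Saleh, Sorensen and Takahashi, by date of appointment to current office (later first): Andersen (May 17, 2008) before Beaumont (May 18, 2006) before Haddad (Jan 26, 2005) before Ruiz (Jul 22, 2002) before Kapoor (Jan 14, 2002) before Saleh (Nov 24, 2000) before Sorensen (Sep 6, 2000) before Takahashi (Aug 28, 1998).
Order: Andersen, Beaumont, Haddad, Ruiz, Kapoor, Saleh, Sorensen, Takahashi, Lindqvist.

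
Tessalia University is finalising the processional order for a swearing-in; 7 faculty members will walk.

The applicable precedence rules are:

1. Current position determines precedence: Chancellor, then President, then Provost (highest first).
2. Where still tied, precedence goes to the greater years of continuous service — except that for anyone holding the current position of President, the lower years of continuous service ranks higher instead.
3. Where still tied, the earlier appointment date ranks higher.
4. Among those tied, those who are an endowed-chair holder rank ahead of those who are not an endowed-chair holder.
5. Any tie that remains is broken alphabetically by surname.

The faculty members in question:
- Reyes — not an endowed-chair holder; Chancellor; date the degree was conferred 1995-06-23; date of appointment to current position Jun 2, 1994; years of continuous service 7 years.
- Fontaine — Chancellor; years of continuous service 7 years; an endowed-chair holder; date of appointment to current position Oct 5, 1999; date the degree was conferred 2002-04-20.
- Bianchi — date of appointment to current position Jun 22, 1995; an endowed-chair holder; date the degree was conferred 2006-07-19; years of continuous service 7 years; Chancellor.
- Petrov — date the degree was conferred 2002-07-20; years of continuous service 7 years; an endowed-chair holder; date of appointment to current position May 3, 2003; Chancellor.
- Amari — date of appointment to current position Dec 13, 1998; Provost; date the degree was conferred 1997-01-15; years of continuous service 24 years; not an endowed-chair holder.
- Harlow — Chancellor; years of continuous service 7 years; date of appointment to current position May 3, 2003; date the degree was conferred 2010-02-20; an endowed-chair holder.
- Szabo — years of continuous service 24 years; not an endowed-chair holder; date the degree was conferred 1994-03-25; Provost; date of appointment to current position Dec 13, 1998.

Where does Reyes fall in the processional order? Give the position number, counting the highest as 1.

1

By current position: Reyes, Bianchi, Fontaine, Harlow and Petrov (Chancellor); then Amari and Szabo (Provost).
Reyes, Bianchi, Fontaine, Harlow and Petrov all have years of continuous service 7 years, so the next rule applies.
Among Reyes, Bianchi, Fontaine, Harlow and Petrov, by date of appointment to current position (earlier first): Reyes (Jun 2, 1994) before Bianchi (Jun 22, 1995) before Fontaine (Oct 5, 1999) before Harlow and Petrov (May 3, 2003).
Harlow and Petrov are each an endowed-chair holder, so the next rule applies.
Among Harlow and Petrov, alphabetically by surname: Harlow before Petrov.
Amari and Szabo both have years of continuous service 24 years, so the next rule applies.
Amari and Szabo both have date of appointment to current position Dec 13, 1998, so the next rule applies.
Amari and Szabo are each not an endowed-chair holder, so the next rule applies.
Among Amari and Szabo, alphabetically by surname: Amari before Szabo.
Order: Reyes, Bianchi, Fontaine, Harlow, Petrov, Amari, Szabo. So position 1.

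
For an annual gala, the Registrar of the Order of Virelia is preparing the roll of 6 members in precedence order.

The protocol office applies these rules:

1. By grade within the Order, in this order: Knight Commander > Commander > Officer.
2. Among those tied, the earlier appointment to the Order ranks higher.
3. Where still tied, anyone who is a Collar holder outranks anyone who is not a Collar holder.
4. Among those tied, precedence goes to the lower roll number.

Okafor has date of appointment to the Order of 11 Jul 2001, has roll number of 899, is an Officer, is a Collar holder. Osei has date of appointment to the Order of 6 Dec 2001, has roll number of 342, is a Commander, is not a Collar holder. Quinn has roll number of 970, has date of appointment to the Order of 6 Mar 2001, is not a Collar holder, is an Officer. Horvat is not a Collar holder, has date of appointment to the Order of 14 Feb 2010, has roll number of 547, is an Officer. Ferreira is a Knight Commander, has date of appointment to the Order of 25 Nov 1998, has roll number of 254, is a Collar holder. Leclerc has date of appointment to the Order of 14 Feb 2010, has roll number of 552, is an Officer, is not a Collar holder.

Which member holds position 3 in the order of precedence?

By grade within the Order: Ferreira (Knight Commander); then Osei (Commander); then Quinn, Okafor, Horvat and Leclerc (Officer).
Among Quinn, Okafor, Horvat and Leclerc, by date of appointment to the Order (earlier first): Quinn (6 Mar 2001) before Okafor (11 Jul 2001) before Horvat and Leclerc (14 Feb 2010).
Horvat and Leclerc are each not a Collar holder, so the next rule applies.
Among Horvat and Leclerc, by roll number (lower first): Horvat (547) before Leclerc (552).
Order: Ferreira, Osei, Quinn, Okafor, Horvat, Leclerc.

Quinn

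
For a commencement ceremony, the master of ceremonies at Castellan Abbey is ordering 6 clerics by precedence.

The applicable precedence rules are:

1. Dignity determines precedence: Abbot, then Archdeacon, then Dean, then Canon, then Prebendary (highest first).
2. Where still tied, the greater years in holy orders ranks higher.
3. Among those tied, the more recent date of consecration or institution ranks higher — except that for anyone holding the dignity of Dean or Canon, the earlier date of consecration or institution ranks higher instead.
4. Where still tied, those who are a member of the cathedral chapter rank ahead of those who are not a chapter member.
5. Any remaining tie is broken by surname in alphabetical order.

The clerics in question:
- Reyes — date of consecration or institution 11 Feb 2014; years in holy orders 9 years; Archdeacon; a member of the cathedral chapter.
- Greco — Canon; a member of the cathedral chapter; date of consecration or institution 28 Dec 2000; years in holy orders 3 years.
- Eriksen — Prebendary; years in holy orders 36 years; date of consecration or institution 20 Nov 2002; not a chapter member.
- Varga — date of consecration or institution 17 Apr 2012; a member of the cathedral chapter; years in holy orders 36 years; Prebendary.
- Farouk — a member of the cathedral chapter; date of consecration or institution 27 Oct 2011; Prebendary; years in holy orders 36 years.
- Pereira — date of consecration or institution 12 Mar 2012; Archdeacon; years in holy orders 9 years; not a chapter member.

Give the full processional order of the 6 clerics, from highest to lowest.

Reyes, Pereira, Greco, Varga, Farouk, Eriksen

By dignity: Reyes and Pereira (Archdeacon); then Greco (Canon); then Varga, Farouk and Eriksen (Prebendary).
Reyes and Pereira both have years in holy orders 9 years, so the next rule applies.
Among Reyes and Pereira, by date of consecration or institution (later first): Reyes (11 Feb 2014) before Pereira (12 Mar 2012).
Varga, Farouk and Eriksen all have years in holy orders 36 years, so the next rule applies.
Among Varga, Farouk and Eriksen, by date of consecration or institution (later first): Varga (17 Apr 2012) before Farouk (27 Oct 2011) before Eriksen (20 Nov 2002).
Full order: Reyes, Pereira, Greco, Varga, Farouk, Eriksen.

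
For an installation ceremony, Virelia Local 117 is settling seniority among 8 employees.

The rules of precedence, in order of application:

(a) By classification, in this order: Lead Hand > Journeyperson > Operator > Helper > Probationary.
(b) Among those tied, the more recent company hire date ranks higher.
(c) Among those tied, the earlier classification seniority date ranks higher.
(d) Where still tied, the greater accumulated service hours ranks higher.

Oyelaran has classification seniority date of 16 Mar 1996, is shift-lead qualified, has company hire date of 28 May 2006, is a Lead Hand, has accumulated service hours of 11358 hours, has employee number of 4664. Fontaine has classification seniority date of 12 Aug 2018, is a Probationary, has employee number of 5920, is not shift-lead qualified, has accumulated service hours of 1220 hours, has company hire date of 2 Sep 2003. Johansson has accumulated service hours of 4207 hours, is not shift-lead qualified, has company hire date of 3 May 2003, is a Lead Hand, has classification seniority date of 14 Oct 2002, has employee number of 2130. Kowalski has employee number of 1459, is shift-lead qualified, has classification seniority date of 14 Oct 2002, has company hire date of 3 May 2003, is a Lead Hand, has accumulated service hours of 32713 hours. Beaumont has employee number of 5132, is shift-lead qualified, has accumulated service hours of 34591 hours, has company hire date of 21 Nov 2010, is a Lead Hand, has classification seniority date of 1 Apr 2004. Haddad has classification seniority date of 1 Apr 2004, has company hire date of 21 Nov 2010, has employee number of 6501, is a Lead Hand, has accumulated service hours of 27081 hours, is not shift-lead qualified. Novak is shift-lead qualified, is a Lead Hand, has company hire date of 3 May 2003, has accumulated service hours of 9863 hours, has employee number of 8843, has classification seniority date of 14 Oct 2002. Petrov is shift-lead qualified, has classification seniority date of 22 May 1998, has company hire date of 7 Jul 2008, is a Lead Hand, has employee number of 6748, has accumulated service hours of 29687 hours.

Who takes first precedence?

Beaumont

By classification: Beaumont, Haddad, Petrov, Oyelaran, Kowalski, Novak and Johansson (Lead Hand); then Fontaine (Probationary).
Among Beaumont, Haddad, Petrov, Oyelaran, Kowalski, Novak and Johansson, by company hire date (later first): Beaumont and Haddad (21 Nov 2010) before Petrov (7 Jul 2008) before Oyelaran (28 May 2006) before Kowalski, Novak and Johansson (3 May 2003).
Beaumont and Haddad both have classification seniority date 1 Apr 2004, so the next rule applies.
Among Beaumont and Haddad, by accumulated service hours (higher first): Beaumont (34591 hours) before Haddad (27081 hours).
Kowalski, Novak and Johansson all have classification seniority date 14 Oct 2002, so the next rule applies.
Among Kowalski, Novak and Johansson, by accumulated service hours (higher first): Kowalski (32713 hours) before Novak (9863 hours) before Johansson (4207 hours).
Order: Beaumont, Haddad, Petrov, Oyelaran, Kowalski, Novak, Johansson, Fontaine.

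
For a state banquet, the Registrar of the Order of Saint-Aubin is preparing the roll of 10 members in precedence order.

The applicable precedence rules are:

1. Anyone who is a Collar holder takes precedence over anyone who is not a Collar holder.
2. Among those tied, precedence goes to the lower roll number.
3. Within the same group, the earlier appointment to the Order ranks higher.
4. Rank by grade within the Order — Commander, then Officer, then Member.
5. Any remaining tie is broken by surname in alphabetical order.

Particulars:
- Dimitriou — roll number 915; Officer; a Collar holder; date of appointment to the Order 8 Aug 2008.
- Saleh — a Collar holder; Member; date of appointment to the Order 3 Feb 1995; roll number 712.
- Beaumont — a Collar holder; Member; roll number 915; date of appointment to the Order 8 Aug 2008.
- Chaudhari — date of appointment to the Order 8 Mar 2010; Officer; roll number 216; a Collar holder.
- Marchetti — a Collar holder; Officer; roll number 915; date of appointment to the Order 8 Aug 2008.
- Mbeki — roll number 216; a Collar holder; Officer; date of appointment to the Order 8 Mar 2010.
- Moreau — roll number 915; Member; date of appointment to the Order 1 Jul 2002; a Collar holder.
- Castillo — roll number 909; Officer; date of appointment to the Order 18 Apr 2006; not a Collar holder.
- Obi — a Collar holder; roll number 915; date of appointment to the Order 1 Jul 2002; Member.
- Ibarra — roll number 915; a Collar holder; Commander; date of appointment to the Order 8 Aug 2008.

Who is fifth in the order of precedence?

Obi

By the first rule: Chaudhari, Mbeki, Saleh, Moreau, Obi, Ibarra, Dimitriou, Marchetti and Beaumont (each a Collar holder); then Castillo (not a Collar holder).
Among Chaudhari, Mbeki, Saleh, Moreau, Obi, Ibarra, Dimitriou, Marchetti and Beaumont, by roll number (lower first): Chaudhari and Mbeki (216) before Saleh (712) before Moreau, Obi, Ibarra, Dimitriou, Marchetti and Beaumont (915).
Chaudhari and Mbeki both have date of appointment to the Order 8 Mar 2010, so the next rule applies.
Chaudhari and Mbeki are each Officer, so the next rule applies.
Among Chaudhari and Mbeki, alphabetically by surname: Chaudhari before Mbeki.
Among Moreau, Obi, Ibarra, Dimitriou, Marchetti and Beaumont, by date of appointment to the Order (earlier first): Moreau and Obi (1 Jul 2002) before Ibarra, Dimitriou, Marchetti and Beaumont (8 Aug 2008).
Moreau and Obi are each Member, so the next rule applies.
Among Moreau and Obi, alphabetically by surname: Moreau before Obi.
Among Ibarra, Dimitriou, Marchetti and Beaumont, by grade within the Order: Ibarra (Commander) before Dimitriou and Marchetti (Officer) before Beaumont (Member).
Among Dimitriou and Marchetti, alphabetically by surname: Dimitriou before Marchetti.
Order: Chaudhari, Mbeki, Saleh, Moreau, Obi, Ibarra, Dimitriou, Marchetti, Beaumont, Castillo.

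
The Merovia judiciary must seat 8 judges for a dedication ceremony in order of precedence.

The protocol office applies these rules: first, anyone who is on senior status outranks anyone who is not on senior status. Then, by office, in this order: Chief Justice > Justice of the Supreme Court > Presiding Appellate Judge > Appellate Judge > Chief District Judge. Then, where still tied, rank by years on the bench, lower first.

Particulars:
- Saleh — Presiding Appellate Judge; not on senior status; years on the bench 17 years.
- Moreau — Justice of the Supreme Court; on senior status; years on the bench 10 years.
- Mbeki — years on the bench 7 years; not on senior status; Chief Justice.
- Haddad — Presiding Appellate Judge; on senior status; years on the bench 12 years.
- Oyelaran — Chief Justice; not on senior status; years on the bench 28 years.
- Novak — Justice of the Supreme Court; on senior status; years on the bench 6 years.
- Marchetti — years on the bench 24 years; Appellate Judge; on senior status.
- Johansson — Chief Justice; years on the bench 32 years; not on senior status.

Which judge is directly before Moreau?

Novak

By the first rule: Novak, Moreau, Haddad and Marchetti (each on senior status); then Mbeki, Oyelaran, Johansson and Saleh (each not on senior status).
Among Novak, Moreau, Haddad and Marchetti, by office: Novak and Moreau (Justice of the Supreme Court) before Haddad (Presiding Appellate Judge) before Marchetti (Appellate Judge).
Among Novak and Moreau, by years on the bench (lower first): Novak (6 years) before Moreau (10 years).
Among Mbeki, Oyelaran, Johansson and Saleh, by office: Mbeki, Oyelaran and Johansson (Chief Justice) before Saleh (Presiding Appellate Judge).
Among Mbeki, Oyelaran and Johansson, by years on the bench (lower first): Mbeki (7 years) before Oyelaran (28 years) before Johansson (32 years).
Order: Novak, Moreau, Haddad, Marchetti, Mbeki, Oyelaran, Johansson, Saleh.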